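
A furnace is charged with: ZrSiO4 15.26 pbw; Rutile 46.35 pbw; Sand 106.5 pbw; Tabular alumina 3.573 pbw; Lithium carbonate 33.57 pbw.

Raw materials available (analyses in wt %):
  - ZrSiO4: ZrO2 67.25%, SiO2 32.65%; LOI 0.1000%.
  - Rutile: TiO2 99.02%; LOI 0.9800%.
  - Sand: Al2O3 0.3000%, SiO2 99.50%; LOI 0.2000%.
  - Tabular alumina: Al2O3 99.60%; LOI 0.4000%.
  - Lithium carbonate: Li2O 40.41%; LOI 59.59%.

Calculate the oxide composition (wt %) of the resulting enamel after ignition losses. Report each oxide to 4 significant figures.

Glass mass = 184.6 pbw (batch 205.3 − LOI 20.70).
Composition: Al2O3 2.101%, Li2O 7.351%, ZrO2 5.561%, SiO2 60.12%, TiO2 24.87%

The working math maintains full float precision from first step to last — values along the way are shown (rounded to 4 significant digits) alongside each step — every reported number is rounded exactly once — derived quantities are computed from the batch weights on 184.6 pbw of glass in exact precision (LOI, the totals, five oxide percentages, net glass mass, the yield) as given in the problem or answer text.
Per-oxide mass from batch:
  Al2O3: 106.5·0.003000 + 3.573·0.9960 = 3.878 pbw
  Li2O: 33.57·0.4041 = 13.57 pbw
  ZrO2: 15.26·0.6725 = 10.26 pbw
  SiO2: 15.26·0.3265 + 106.5·0.9950 = 110.9 pbw
  TiO2: 46.35·0.9902 = 45.90 pbw
LOI: 15.26·0.001000 + 46.35·0.009800 + 106.5·0.002000 + 3.573·0.004000 + 33.57·0.5959 = 20.70 pbw
Glass = total batch minus LOI = 205.3 − 20.70 = 184.6 pbw (matching Σ of the oxides)
wt %: oxide over glass, times 100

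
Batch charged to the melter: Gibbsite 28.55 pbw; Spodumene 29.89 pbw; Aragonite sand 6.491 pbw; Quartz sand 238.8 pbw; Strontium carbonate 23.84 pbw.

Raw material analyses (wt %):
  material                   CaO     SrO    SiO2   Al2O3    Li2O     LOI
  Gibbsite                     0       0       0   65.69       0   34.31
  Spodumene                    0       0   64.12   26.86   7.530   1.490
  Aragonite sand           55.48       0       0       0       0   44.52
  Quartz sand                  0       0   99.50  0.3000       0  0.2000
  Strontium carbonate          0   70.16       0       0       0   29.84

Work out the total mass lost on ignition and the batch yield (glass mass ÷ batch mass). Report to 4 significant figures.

LOI loss = 20.72 pbw; glass = 306.8 pbw; yield = 93.67%

Working values are printed rounded to 4 significant figures across the worked steps; every computation keeps full precision end to end. Every reported figure carries a single rounding. All derived quantities, which include totals, net glass mass, five oxide percentages, LOI, the yield, are recomputed at full float precision, as quoted within question or answer, starting from the weights on 306.8 pbw of glass.
Loss on ignition, line by line:
  Gibbsite: 28.55 × 0.3431 = 9.796 pbw
  Spodumene: 29.89 × 0.01490 = 0.4454 pbw
  Aragonite sand: 6.491 × 0.4452 = 2.890 pbw
  Quartz sand: 238.8 × 0.002000 = 0.4776 pbw
  Strontium carbonate: 23.84 × 0.2984 = 7.114 pbw
Total LOI = 20.72 pbw
Glass = batch − LOI = 327.6 − 20.72 = 306.8 pbw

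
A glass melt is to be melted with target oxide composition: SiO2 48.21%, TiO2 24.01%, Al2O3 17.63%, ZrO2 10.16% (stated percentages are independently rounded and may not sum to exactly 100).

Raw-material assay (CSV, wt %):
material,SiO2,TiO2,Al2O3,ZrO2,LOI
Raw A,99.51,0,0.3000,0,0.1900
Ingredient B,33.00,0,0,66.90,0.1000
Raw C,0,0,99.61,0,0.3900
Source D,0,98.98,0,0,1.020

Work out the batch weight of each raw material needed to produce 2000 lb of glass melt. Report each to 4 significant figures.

The intermediate values appear (rounded to 4 significant figures) within the worked lines — each numeric step keeps exact precision throughout. Every reported number includes exactly one rounding. Derived quantities are re-derived at full precision (four oxide percentages, yield, net glass mass, ignition loss, the totals) from the batch weights per 2000 lb of glass exactly as shown in the problem or the answer.
Target oxide masses per 2000 lb glass melt:
  SiO2: 48.21% × 2000 = 964.2 lb
  TiO2: 24.01% × 2000 = 480.2 lb
  Al2O3: 17.63% × 2000 = 352.6 lb
  ZrO2: 10.16% × 2000 = 203.2 lb
Mass-balance tally per oxide with the batch weights as given, under the basis named above (oxide sums agree with the targets inside rounding margins):
  SiO2: 868.2·0.9951 + 303.7·0.3300 = 964.2 lb (target 964.2 lb)
  TiO2: 485.1·0.9898 = 480.2 lb (target 480.2 lb)
  Al2O3: 868.2·0.003000 + 351.4·0.9961 = 352.6 lb (target 352.6 lb)
  ZrO2: 303.7·0.6690 = 203.2 lb (target 203.2 lb)
Auditing the glass mass value: whole batch net of LOI = 2000 lb (oxide target masses add up to 2000 lb; with the basis standing at 2000 lb — a pure rounding effect).
Batch grand total — Σ batch = 2008 lb; Σ batch·LOI gives LOI loss = 8.272 lb; the yield ratio, glass ÷ batch: 99.59%.

Batch per 2000 lb glass melt:
  Raw A: 868.2 lb
  Ingredient B: 303.7 lb
  Raw C: 351.4 lb
  Source D: 485.1 lb
Total batch = 2008 lb; LOI loss = 8.272 lb; yield = 99.59%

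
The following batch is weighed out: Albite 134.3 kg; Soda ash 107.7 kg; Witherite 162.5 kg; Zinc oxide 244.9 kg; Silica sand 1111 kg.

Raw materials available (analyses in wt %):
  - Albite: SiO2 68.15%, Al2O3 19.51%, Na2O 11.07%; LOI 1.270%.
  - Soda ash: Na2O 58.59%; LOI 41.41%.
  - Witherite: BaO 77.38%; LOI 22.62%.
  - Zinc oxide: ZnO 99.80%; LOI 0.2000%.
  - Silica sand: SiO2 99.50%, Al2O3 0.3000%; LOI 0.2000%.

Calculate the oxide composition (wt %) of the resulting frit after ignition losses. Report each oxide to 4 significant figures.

Glass mass = 1675 kg (batch 1760 − LOI 85.77).
Composition: ZnO 14.59%, SiO2 71.48%, BaO 7.509%, Al2O3 1.764%, Na2O 4.656%

The whole derivation holds exact precision from first step to last — rounding to four significant digits extends to each mid-chain value as printed. Every reported number undergoes a single rounding — derived quantities, including net glass mass, five oxide percentages, the totals, the yield, ignition loss, are computed using the weight values at 1675 kg of glass in exact precision, exactly as shown in question or answer.
Delivered oxide masses:
  ZnO: 244.9·0.9980 = 244.4 kg
  SiO2: 134.3·0.6815 + 1111·0.9950 = 1197 kg
  BaO: 162.5·0.7738 = 125.7 kg
  Al2O3: 134.3·0.1951 + 1111·0.003000 = 29.53 kg
  Na2O: 134.3·0.1107 + 107.7·0.5859 = 77.97 kg
LOI: 134.3·0.01270 + 107.7·0.4141 + 162.5·0.2262 + 244.9·0.002000 + 1111·0.002000 = 85.77 kg
batch − LOI leaves glass = 1760 − 85.77 = 1675 kg (= the summed oxide contributions)
percent share: oxide ÷ glass, ×100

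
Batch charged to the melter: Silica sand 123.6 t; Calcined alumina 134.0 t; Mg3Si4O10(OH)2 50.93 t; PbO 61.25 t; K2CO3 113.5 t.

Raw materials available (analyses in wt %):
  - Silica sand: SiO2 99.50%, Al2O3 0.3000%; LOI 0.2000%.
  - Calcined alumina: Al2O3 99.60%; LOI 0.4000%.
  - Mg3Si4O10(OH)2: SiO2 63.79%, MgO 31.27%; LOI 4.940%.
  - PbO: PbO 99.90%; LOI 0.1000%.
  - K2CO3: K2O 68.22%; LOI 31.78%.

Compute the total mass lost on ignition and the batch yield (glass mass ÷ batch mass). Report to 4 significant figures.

LOI loss = 39.43 t; glass = 443.8 t; yield = 91.84%

Rounding to four significant figures applies to each mid-chain value as shown; each numeric step maintains exact precision all the way through — every reported number undergoes a single rounding. The derived quantities (five oxide percentages, net glass mass, the totals, LOI, the yield) are computed in exact precision starting from the weights per 443.8 t of glass as they appear in question or answer.
Loss on ignition, line by line:
  Silica sand: 123.6 × 0.002000 = 0.2472 t
  Calcined alumina: 134.0 × 0.004000 = 0.5360 t
  Mg3Si4O10(OH)2: 50.93 × 0.04940 = 2.516 t
  PbO: 61.25 × 0.001000 = 0.06125 t
  K2CO3: 113.5 × 0.3178 = 36.07 t
Total LOI = 39.43 t
Glass = batch − LOI = 483.3 − 39.43 = 443.8 t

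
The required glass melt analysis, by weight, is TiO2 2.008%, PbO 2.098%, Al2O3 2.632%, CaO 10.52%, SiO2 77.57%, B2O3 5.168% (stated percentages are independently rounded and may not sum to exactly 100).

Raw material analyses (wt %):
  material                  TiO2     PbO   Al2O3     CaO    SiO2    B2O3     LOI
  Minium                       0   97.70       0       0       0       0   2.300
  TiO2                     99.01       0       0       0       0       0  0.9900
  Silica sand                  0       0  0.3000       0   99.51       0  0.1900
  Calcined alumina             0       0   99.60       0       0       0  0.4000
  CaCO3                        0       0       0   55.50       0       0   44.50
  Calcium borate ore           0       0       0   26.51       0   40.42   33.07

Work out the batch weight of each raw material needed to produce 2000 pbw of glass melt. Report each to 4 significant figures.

All internal work carries exact precision all the way through. Intermediates appear rounded to 4 significant digits when written out — exactly one rounding goes into each reported result. Derived quantities are re-derived from the batch weights per 2000 pbw of glass at exact precision (glass mass, the totals, the yield, the six compositions, LOI), precisely as stated by the problem or the answer.
Oxide mass targets, per 2000 pbw glass melt:
  TiO2: 2.008% × 2000 = 40.16 pbw
  PbO: 2.098% × 2000 = 41.96 pbw
  Al2O3: 2.632% × 2000 = 52.64 pbw
  CaO: 10.52% × 2000 = 210.4 pbw
  SiO2: 77.57% × 2000 = 1551 pbw
  B2O3: 5.168% × 2000 = 103.4 pbw
Checking each oxide sum from the weights as reported, for the quoted basis mass (every target is met by its sum net of answer rounding effects):
  TiO2: 40.56·0.9901 = 40.16 pbw (target 40.16 pbw)
  PbO: 42.95·0.9770 = 41.96 pbw (target 41.96 pbw)
  Al2O3: 1559·0.003000 + 48.16·0.9960 = 52.64 pbw (target 52.64 pbw)
  CaO: 257.0·0.5550 + 255.7·0.2651 = 210.4 pbw (target 210.4 pbw)
  SiO2: 1559·0.9951 = 1551 pbw (target 1551 pbw)
  B2O3: 255.7·0.4042 = 103.4 pbw (target 103.4 pbw)
Consistency of the glass mass: total charge less LOI = 2000 pbw (targets for the oxides total 2000 pbw; stated basis 2000 pbw — rounding explains the deltas).
Whole-batch sum: Σ batch = 2203 pbw; loss to ignition Σ batch·LOI = 203.5 pbw; glass ÷ batch gives a yield of 90.77%.

Batch per 2000 pbw glass melt:
  Minium: 42.95 pbw
  TiO2: 40.56 pbw
  Silica sand: 1559 pbw
  Calcined alumina: 48.16 pbw
  CaCO3: 257.0 pbw
  Calcium borate ore: 255.7 pbw
Total batch = 2203 pbw; LOI loss = 203.5 pbw; yield = 90.77%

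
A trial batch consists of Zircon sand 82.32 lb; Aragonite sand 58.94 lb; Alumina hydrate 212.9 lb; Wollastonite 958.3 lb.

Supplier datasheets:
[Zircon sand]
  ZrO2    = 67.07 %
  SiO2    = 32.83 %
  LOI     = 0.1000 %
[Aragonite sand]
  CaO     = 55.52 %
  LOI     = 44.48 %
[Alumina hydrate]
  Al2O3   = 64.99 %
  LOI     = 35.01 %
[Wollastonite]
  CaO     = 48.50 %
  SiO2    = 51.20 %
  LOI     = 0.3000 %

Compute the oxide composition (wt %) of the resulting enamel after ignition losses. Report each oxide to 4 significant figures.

In-progress results are shown with 4-significant-figure rounding between the steps — all arithmetic maintains exact precision throughout. A single rounding yields every reported number. The derived quantities are rebuilt at full precision (the four compositions, yield, the totals, LOI, net glass mass) from the weighed amounts per 1209 lb of glass as given in problem or answer.
Delivered oxide masses:
  Al2O3: 212.9·0.6499 = 138.4 lb
  ZrO2: 82.32·0.6707 = 55.21 lb
  CaO: 58.94·0.5552 + 958.3·0.4850 = 497.5 lb
  SiO2: 82.32·0.3283 + 958.3·0.5120 = 517.7 lb
LOI: 82.32·0.001000 + 58.94·0.4448 + 212.9·0.3501 + 958.3·0.003000 = 103.7 lb
batch − LOI leaves glass = 1312 − 103.7 = 1209 lb (equal to the oxide-mass sum)
wt %: oxide over glass, times 100

Glass mass = 1209 lb (batch 1312 − LOI 103.7).
Composition: Al2O3 11.45%, ZrO2 4.568%, CaO 41.16%, SiO2 42.83%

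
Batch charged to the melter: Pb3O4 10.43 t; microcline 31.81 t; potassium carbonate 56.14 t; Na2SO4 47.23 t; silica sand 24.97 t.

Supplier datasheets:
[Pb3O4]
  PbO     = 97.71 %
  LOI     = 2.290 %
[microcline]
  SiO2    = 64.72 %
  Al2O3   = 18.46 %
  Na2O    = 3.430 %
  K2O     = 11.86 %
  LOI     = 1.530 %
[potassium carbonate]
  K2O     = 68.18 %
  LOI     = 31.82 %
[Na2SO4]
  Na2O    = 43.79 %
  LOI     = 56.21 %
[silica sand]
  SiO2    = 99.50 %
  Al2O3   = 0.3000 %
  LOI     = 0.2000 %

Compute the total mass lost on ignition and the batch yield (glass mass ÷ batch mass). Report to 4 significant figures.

Each numeric step carries exact precision all the way through; values along the way are printed (rounded to four significant digits) at each printed step. A single rounding produces every reported figure. All derived quantities are recomputed from the weighed amounts for 125.4 t of glass at exact precision (the five compositions, net glass mass, ignition loss, totals, yield), as quoted within problem or answer.
Material-by-material LOI:
  Pb3O4: 10.43 × 0.02290 = 0.2388 t
  microcline: 31.81 × 0.01530 = 0.4867 t
  potassium carbonate: 56.14 × 0.3182 = 17.86 t
  Na2SO4: 47.23 × 0.5621 = 26.55 t
  silica sand: 24.97 × 0.002000 = 0.04994 t
Total LOI = 45.19 t
Glass = batch − LOI = 170.6 − 45.19 = 125.4 t

LOI loss = 45.19 t; glass = 125.4 t; yield = 73.51%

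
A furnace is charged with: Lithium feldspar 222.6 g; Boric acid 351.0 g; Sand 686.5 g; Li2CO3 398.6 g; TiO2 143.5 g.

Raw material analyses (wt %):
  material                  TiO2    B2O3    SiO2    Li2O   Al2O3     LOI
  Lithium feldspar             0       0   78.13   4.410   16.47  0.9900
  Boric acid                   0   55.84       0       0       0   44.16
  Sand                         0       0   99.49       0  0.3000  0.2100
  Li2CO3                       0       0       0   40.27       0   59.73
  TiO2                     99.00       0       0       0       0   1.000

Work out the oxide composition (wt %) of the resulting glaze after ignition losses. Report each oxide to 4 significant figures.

Glass mass = 1404 g (batch 1802 − LOI 398.2).
Composition: TiO2 10.12%, B2O3 13.96%, SiO2 61.03%, Li2O 12.13%, Al2O3 2.758%

Mid-chain values are rounded to 4 significant digits wherever printed — each numeric step carries exact precision in every operation; every reported number is rounded just once — derived quantities (LOI, yield, totals, net glass mass, the five compositions) are rebuilt at full precision from the weighed amounts on 1404 g of glass precisely as stated by the question or the answer.
Oxide masses out of the charge:
  TiO2: 143.5·0.9900 = 142.1 g
  B2O3: 351.0·0.5584 = 196.0 g
  SiO2: 222.6·0.7813 + 686.5·0.9949 = 856.9 g
  Li2O: 222.6·0.04410 + 398.6·0.4027 = 170.3 g
  Al2O3: 222.6·0.1647 + 686.5·0.003000 = 38.72 g
LOI: 222.6·0.009900 + 351.0·0.4416 + 686.5·0.002100 + 398.6·0.5973 + 143.5·0.01000 = 398.2 g
Glass mass = batch − LOI = 1802 − 398.2 = 1404 g (the oxide masses sum to this)
wt % = 100 × oxide mass / glass mass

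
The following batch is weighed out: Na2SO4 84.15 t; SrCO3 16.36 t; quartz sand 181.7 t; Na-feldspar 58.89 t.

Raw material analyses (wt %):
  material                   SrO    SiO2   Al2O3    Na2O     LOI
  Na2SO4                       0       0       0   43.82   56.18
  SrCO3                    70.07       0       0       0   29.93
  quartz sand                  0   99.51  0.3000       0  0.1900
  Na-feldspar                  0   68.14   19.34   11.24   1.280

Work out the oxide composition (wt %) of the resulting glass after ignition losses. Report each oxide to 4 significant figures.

Glass mass = 287.8 t (batch 341.1 − LOI 53.27).
Composition: SrO 3.983%, SiO2 76.76%, Al2O3 4.146%, Na2O 15.11%

Each numeric step carries full precision throughout — rounding to four significant digits applies to every working value as shown — each reported number is rounded only once. Derived quantities are recomputed at exact precision (totals, yield, LOI, net glass mass, four oxide percentages) using the weight values at 287.8 t of glass, as written in either problem or answer.
Delivered oxide masses:
  SrO: 16.36·0.7007 = 11.46 t
  SiO2: 181.7·0.9951 + 58.89·0.6814 = 220.9 t
  Al2O3: 181.7·0.003000 + 58.89·0.1934 = 11.93 t
  Na2O: 84.15·0.4382 + 58.89·0.1124 = 43.49 t
LOI: 84.15·0.5618 + 16.36·0.2993 + 181.7·0.001900 + 58.89·0.01280 = 53.27 t
Glass mass = batch − LOI = 341.1 − 53.27 = 287.8 t (= Σ oxide masses)
oxide / glass × 100 gives the wt %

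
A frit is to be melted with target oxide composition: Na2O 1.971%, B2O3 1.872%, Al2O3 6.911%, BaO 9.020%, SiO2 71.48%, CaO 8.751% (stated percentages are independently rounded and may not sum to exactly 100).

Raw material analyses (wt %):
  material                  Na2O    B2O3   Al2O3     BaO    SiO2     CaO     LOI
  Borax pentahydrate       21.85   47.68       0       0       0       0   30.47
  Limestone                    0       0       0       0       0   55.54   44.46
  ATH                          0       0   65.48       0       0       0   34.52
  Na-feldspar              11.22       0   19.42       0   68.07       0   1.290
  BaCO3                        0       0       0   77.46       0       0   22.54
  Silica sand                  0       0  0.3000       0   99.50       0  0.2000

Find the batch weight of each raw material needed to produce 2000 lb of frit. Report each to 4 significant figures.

The intermediate values appear with 4-significant-figure rounding across the worked steps. All internal work maintains full float precision at each step — each reported value carries a single rounding. The derived quantities are computed in full float precision (net glass mass, totals, LOI, six oxide percentages, yield) starting from the weights for 2000 lb of glass exactly as shown in the problem or the answer.
Oxide-by-oxide targets in 2000 lb frit:
  Na2O: 1.971% × 2000 = 39.42 lb
  B2O3: 1.872% × 2000 = 37.44 lb
  Al2O3: 6.911% × 2000 = 138.2 lb
  BaO: 9.020% × 2000 = 180.4 lb
  SiO2: 71.48% × 2000 = 1430 lb
  CaO: 8.751% × 2000 = 175.0 lb
Verifying the oxide balance from the weights as reported, against the basis in use (target by target, the sums agree once rounding is allowed for):
  Na2O: 78.52·0.2185 + 198.4·0.1122 = 39.42 lb (target 39.42 lb)
  B2O3: 78.52·0.4768 = 37.44 lb (target 37.44 lb)
  Al2O3: 146.3·0.6548 + 198.4·0.1942 + 1301·0.003000 = 138.2 lb (target 138.2 lb)
  BaO: 232.9·0.7746 = 180.4 lb (target 180.4 lb)
  SiO2: 198.4·0.6807 + 1301·0.9950 = 1430 lb (target 1430 lb)
  CaO: 315.1·0.5554 = 175.0 lb (target 175.0 lb)
Glass mass check: the batch minus its LOI: 2000 lb (oxide target masses add up to 2000 lb; basis as stated: 2000 lb — differing by rounding only).
Batch grand total — Σ batch = 2272 lb; Σ batch·LOI gives LOI loss = 272.2 lb; the yield ratio, glass ÷ batch: 88.02%.

Batch per 2000 lb frit:
  Borax pentahydrate: 78.52 lb
  Limestone: 315.1 lb
  ATH: 146.3 lb
  Na-feldspar: 198.4 lb
  BaCO3: 232.9 lb
  Silica sand: 1301 lb
Total batch = 2272 lb; LOI loss = 272.2 lb; yield = 88.02%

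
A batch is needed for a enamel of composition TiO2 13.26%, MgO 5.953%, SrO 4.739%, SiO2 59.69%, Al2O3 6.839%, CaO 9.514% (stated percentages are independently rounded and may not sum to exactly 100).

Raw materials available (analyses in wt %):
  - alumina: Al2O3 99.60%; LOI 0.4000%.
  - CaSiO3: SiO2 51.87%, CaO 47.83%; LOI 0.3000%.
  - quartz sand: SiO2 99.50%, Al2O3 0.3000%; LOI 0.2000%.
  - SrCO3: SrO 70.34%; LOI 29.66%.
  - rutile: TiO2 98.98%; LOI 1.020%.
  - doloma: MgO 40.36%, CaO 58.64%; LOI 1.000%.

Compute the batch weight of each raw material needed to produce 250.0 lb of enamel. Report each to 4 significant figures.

Batch per 250.0 lb enamel:
  alumina: 16.72 lb
  CaSiO3: 4.520 lb
  quartz sand: 147.6 lb
  SrCO3: 16.84 lb
  rutile: 33.49 lb
  doloma: 36.87 lb
Total batch = 256.0 lb; LOI loss = 6.081 lb; yield = 97.63%

Intermediates are displayed with 4-significant-figure rounding across the worked steps. Each numeric step runs at full float precision at each step; every reported figure is rounded just once; derived quantities are recomputed from the weighed amounts on 250.0 lb of glass at full float precision (the six compositions, yield, net glass mass, LOI, the totals) exactly as shown in the question or the answer.
Target oxide masses per 250.0 lb enamel:
  TiO2: 13.26% × 250.0 = 33.15 lb
  MgO: 5.953% × 250.0 = 14.88 lb
  SrO: 4.739% × 250.0 = 11.85 lb
  SiO2: 59.69% × 250.0 = 149.2 lb
  Al2O3: 6.839% × 250.0 = 17.10 lb
  CaO: 9.514% × 250.0 = 23.78 lb
Sums-versus-targets review per the reported batch figures, for the quoted basis mass (oxide sums agree with the targets modulo rounding of the values):
  TiO2: 33.49·0.9898 = 33.15 lb (target 33.15 lb)
  MgO: 36.87·0.4036 = 14.88 lb (target 14.88 lb)
  SrO: 16.84·0.7034 = 11.85 lb (target 11.85 lb)
  SiO2: 4.520·0.5187 + 147.6·0.9950 = 149.2 lb (target 149.2 lb)
  Al2O3: 16.72·0.9960 + 147.6·0.003000 = 17.10 lb (target 17.10 lb)
  CaO: 4.520·0.4783 + 36.87·0.5864 = 23.78 lb (target 23.78 lb)
Glass mass check: net batch after ignition = 250.0 lb (the targets, summed, come to 250.0 lb; with the basis standing at 250.0 lb — deltas are rounding alone).
Whole-batch sum: Σ batch = 256.0 lb; LOI removed, Σ of batch·LOI: 6.081 lb; glass ÷ batch gives a yield of 97.63%.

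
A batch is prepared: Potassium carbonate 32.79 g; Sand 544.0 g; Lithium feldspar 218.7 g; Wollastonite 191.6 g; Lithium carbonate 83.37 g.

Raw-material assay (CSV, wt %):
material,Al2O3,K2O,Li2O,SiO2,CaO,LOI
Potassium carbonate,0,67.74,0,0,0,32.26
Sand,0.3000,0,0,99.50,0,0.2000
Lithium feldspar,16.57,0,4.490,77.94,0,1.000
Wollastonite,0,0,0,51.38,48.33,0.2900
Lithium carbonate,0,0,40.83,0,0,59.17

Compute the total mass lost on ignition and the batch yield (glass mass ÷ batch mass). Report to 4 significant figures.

LOI loss = 63.74 g; glass = 1007 g; yield = 94.05%

The whole derivation runs at exact precision at every stage. Rounding to 4 significant digits governs every mid-chain value as shown. Every reported result carries a single rounding; all derived quantities, which include the five compositions, totals, yield, LOI, glass mass, are carried at full precision, exactly as printed in question or answer, starting from the weights on 1007 g of glass.
Per-material ignition loss:
  Potassium carbonate: 32.79 × 0.3226 = 10.58 g
  Sand: 544.0 × 0.002000 = 1.088 g
  Lithium feldspar: 218.7 × 0.01000 = 2.187 g
  Wollastonite: 191.6 × 0.002900 = 0.5556 g
  Lithium carbonate: 83.37 × 0.5917 = 49.33 g
Total LOI = 63.74 g
Glass = batch − LOI = 1070 − 63.74 = 1007 g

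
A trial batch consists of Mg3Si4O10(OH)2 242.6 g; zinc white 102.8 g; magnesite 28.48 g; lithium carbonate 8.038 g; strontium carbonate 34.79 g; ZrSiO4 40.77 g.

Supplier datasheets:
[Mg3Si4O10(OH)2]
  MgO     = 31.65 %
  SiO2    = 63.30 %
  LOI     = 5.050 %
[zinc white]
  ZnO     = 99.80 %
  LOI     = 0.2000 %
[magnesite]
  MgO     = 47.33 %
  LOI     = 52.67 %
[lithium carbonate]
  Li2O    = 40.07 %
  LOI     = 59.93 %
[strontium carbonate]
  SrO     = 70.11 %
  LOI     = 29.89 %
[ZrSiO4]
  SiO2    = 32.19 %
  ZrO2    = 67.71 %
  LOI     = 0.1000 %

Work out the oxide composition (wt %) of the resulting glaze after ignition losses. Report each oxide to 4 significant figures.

Glass mass = 414.8 g (batch 457.5 − LOI 42.71).
Composition: Li2O 0.7765%, MgO 21.76%, SiO2 40.19%, SrO 5.881%, ZnO 24.74%, ZrO2 6.656%

Intermediates are printed (rounded to 4 significant figures) at each printed step; full float precision is carried from first step to last; every reported number is rounded once only; derived quantities (the totals, the six compositions, ignition loss, net glass mass, yield) are recomputed at full float precision starting from the weights per 414.8 g of glass as they appear in question or answer.
Delivered oxide masses:
  Li2O: 8.038·0.4007 = 3.221 g
  MgO: 242.6·0.3165 + 28.48·0.4733 = 90.26 g
  SiO2: 242.6·0.6330 + 40.77·0.3219 = 166.7 g
  SrO: 34.79·0.7011 = 24.39 g
  ZnO: 102.8·0.9980 = 102.6 g
  ZrO2: 40.77·0.6771 = 27.61 g
LOI: 242.6·0.05050 + 102.8·0.002000 + 28.48·0.5267 + 8.038·0.5993 + 34.79·0.2989 + 40.77·0.001000 = 42.71 g
Glass = total batch minus LOI = 457.5 − 42.71 = 414.8 g (equal to the oxide-mass sum)
each wt % is 100 × oxide ÷ glass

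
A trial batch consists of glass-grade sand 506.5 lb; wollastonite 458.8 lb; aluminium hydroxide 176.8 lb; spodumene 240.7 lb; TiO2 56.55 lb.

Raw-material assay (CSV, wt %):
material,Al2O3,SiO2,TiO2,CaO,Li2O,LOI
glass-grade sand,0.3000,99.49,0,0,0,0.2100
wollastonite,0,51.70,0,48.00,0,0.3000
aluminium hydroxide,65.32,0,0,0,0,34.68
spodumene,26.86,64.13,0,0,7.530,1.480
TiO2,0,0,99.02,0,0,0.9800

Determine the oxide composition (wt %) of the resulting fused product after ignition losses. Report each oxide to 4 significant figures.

All internal work keeps exact precision from start to finish — values along the way are printed (rounded to four significant figures) between the steps; exactly one rounding lands on each reported number; the derived quantities, which include the five compositions, totals, net glass mass, LOI, yield, are rebuilt at full float precision, exactly as printed in the question or the answer, using the weight values on 1371 lb of glass.
Oxide-by-oxide delivered mass:
  Al2O3: 506.5·0.003000 + 176.8·0.6532 + 240.7·0.2686 = 181.7 lb
  SiO2: 506.5·0.9949 + 458.8·0.5170 + 240.7·0.6413 = 895.5 lb
  TiO2: 56.55·0.9902 = 56.00 lb
  CaO: 458.8·0.4800 = 220.2 lb
  Li2O: 240.7·0.07530 = 18.12 lb
LOI: 506.5·0.002100 + 458.8·0.003000 + 176.8·0.3468 + 240.7·0.01480 + 56.55·0.009800 = 67.87 lb
Resulting glass, batch − LOI: 1439 − 67.87 = 1371 lb (equal to the oxide-mass sum)
each oxide over glass, ×100, is wt %

Glass mass = 1371 lb (batch 1439 − LOI 67.87).
Composition: Al2O3 13.25%, SiO2 65.29%, TiO2 4.083%, CaO 16.06%, Li2O 1.322%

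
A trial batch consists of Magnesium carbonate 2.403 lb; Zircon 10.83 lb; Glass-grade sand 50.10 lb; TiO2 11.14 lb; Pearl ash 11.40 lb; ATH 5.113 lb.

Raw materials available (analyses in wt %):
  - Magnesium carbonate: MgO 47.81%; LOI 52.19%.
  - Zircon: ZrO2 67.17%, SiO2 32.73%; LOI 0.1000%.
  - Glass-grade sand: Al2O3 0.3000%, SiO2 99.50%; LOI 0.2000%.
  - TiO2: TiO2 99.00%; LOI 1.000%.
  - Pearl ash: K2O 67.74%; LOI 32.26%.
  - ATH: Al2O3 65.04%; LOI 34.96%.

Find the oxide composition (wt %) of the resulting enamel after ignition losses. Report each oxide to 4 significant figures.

Working values appear rounded off to 4 significant digits on the page — each numeric step holds full precision at each step; exactly one rounding is applied to every reported figure — the derived quantities (glass mass, the totals, six oxide percentages, yield, LOI) are rebuilt in full float precision from the weighed amounts on 84.04 lb of glass, exactly as shown in the problem or the answer.
What the batch supplies per oxide:
  ZrO2: 10.83·0.6717 = 7.275 lb
  TiO2: 11.14·0.9900 = 11.03 lb
  Al2O3: 50.10·0.003000 + 5.113·0.6504 = 3.476 lb
  MgO: 2.403·0.4781 = 1.149 lb
  SiO2: 10.83·0.3273 + 50.10·0.9950 = 53.39 lb
  K2O: 11.40·0.6774 = 7.722 lb
LOI: 2.403·0.5219 + 10.83·0.001000 + 50.10·0.002000 + 11.14·0.01000 + 11.40·0.3226 + 5.113·0.3496 = 6.942 lb
Glass = total batch minus LOI = 90.99 − 6.942 = 84.04 lb (matching Σ of the oxides)
each oxide over glass, ×100, is wt %

Glass mass = 84.04 lb (batch 90.99 − LOI 6.942).
Composition: ZrO2 8.656%, TiO2 13.12%, Al2O3 4.136%, MgO 1.367%, SiO2 63.53%, K2O 9.188%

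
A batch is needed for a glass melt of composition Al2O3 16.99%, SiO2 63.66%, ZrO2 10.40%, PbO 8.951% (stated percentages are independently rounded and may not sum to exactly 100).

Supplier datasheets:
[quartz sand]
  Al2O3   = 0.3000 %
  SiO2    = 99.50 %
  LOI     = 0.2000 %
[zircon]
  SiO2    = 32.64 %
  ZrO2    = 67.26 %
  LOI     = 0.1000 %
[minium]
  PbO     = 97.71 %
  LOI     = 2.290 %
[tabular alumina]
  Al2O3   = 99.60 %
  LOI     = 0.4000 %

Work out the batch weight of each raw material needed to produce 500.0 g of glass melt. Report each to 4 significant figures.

All arithmetic maintains full float precision from first step to last. Intermediates are displayed, rounded to 4 significant figures, in the printout. A single rounding produces every reported result — derived quantities (four oxide percentages, ignition loss, yield, the totals, glass mass) are computed from the weighed amounts per 500.0 g of glass in full precision as quoted within problem or answer.
Oxide-by-oxide targets in 500.0 g glass melt:
  Al2O3: 16.99% × 500.0 = 84.95 g
  SiO2: 63.66% × 500.0 = 318.3 g
  ZrO2: 10.40% × 500.0 = 52.00 g
  PbO: 8.951% × 500.0 = 44.76 g
Mass-balance tally per oxide on the weights just shown, at the basis given (sum by sum, the targets are met modulo rounding of the values):
  Al2O3: 294.5·0.003000 + 84.40·0.9960 = 84.95 g (target 84.95 g)
  SiO2: 294.5·0.9950 + 77.31·0.3264 = 318.3 g (target 318.3 g)
  ZrO2: 77.31·0.6726 = 52.00 g (target 52.00 g)
  PbO: 45.80·0.9771 = 44.75 g (target 44.76 g)
Glass-mass closure: Σ batch − LOI loss = 500.0 g (oxide target masses add up to 500.0 g; basis as stated: 500.0 g — gaps are rounding artifacts).
Whole-batch sum: Σ batch = 502.0 g; loss to ignition Σ batch·LOI = 2.053 g; yield: glass divided by total = 99.59%.

Batch per 500.0 g glass melt:
  quartz sand: 294.5 g
  zircon: 77.31 g
  minium: 45.80 g
  tabular alumina: 84.40 g
Total batch = 502.0 g; LOI loss = 2.053 g; yield = 99.59%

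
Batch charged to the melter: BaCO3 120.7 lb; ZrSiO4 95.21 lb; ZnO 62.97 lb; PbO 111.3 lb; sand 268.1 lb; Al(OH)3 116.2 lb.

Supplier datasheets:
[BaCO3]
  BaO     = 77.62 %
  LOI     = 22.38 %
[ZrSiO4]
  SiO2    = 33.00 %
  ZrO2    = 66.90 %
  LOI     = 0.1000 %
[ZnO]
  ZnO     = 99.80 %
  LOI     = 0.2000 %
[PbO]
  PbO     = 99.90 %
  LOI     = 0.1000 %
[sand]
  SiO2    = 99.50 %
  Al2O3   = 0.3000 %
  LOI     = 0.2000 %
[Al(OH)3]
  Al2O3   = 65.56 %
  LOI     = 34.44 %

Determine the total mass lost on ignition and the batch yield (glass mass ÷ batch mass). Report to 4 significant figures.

LOI loss = 67.90 lb; glass = 706.6 lb; yield = 91.23%

The intermediate values are shown, with 4-significant-figure rounding, on the page — each numeric step runs at full float precision all the way through. Every reported figure is rounded once only — derived quantities (the totals, the yield, net glass mass, the six compositions, LOI) are computed from the batch weights per 706.6 lb of glass at exact precision, precisely as stated by the problem or the answer.
Per-material ignition loss:
  BaCO3: 120.7 × 0.2238 = 27.01 lb
  ZrSiO4: 95.21 × 0.001000 = 0.09521 lb
  ZnO: 62.97 × 0.002000 = 0.1259 lb
  PbO: 111.3 × 0.001000 = 0.1113 lb
  sand: 268.1 × 0.002000 = 0.5362 lb
  Al(OH)3: 116.2 × 0.3444 = 40.02 lb
Total LOI = 67.90 lb
Glass = batch − LOI = 774.5 − 67.90 = 706.6 lb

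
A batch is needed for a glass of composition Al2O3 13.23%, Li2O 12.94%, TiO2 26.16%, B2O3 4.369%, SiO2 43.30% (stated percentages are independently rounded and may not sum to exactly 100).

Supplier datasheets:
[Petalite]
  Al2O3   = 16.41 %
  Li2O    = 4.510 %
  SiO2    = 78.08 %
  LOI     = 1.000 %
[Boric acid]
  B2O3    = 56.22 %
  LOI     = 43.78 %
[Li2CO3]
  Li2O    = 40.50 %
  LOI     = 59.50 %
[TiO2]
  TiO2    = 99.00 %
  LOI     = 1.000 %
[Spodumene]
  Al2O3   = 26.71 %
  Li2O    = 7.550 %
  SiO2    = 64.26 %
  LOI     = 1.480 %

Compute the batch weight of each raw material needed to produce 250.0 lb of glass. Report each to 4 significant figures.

Batch per 250.0 lb glass:
  Petalite: 74.29 lb
  Boric acid: 19.43 lb
  Li2CO3: 57.03 lb
  TiO2: 66.06 lb
  Spodumene: 78.19 lb
Total batch = 295.0 lb; LOI loss = 45.00 lb; yield = 84.75%

Each numeric step keeps exact precision through every step; values along the way are shown, rounded to 4 significant digits, within the worked lines. Every reported figure takes just one rounding — the derived quantities are computed starting from the weights for 250.0 lb of glass in exact precision (net glass mass, five oxide percentages, ignition loss, totals, yield) as set out in the problem or answer text.
Per-oxide target masses for 250.0 lb glass:
  Al2O3: 13.23% × 250.0 = 33.08 lb
  Li2O: 12.94% × 250.0 = 32.35 lb
  TiO2: 26.16% × 250.0 = 65.40 lb
  B2O3: 4.369% × 250.0 = 10.92 lb
  SiO2: 43.30% × 250.0 = 108.2 lb
A balance pass over the oxides, on the weights just shown, relative to the basis at hand (summed amounts equal target values exact up to rounding of places):
  Al2O3: 74.29·0.1641 + 78.19·0.2671 = 33.08 lb (target 33.08 lb)
  Li2O: 74.29·0.04510 + 57.03·0.4050 + 78.19·0.07550 = 32.35 lb (target 32.35 lb)
  TiO2: 66.06·0.9900 = 65.40 lb (target 65.40 lb)
  B2O3: 19.43·0.5622 = 10.92 lb (target 10.92 lb)
  SiO2: 74.29·0.7808 + 78.19·0.6426 = 108.3 lb (target 108.2 lb)
Glass mass check: batch Σ − ignition loss = 250.0 lb (oxide target masses add up to 250.0 lb; with the basis standing at 250.0 lb — any gap is answer rounding).
Adding the batch up: Σ batch = 295.0 lb; Σ batch·LOI gives LOI loss = 45.00 lb; yield = glass ÷ total batch = 84.75%.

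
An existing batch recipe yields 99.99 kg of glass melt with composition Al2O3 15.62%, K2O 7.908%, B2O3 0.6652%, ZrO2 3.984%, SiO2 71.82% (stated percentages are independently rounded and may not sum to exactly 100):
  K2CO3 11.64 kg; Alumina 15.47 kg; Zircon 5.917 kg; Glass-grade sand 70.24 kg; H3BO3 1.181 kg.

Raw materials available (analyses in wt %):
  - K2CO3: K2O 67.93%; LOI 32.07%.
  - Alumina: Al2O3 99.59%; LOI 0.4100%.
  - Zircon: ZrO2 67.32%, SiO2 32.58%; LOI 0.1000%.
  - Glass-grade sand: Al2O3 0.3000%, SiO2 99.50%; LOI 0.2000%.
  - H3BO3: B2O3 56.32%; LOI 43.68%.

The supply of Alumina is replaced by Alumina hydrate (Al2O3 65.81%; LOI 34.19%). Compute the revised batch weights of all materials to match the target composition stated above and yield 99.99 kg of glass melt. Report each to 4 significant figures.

Revised batch per 99.99 kg glass melt:
  K2CO3: 11.64 kg
  Alumina hydrate: 23.41 kg
  Zircon: 5.917 kg
  Glass-grade sand: 70.24 kg
  H3BO3: 1.181 kg
Total batch = 112.4 kg; LOI loss = 12.40 kg

Rounding to four significant figures governs every working value as displayed; each numeric step holds full float precision at each step. Every reported value includes exactly one rounding; the derived quantities are rebuilt in full precision (the five compositions, LOI, totals, yield, glass mass) starting from the weights on 99.99 kg of glass as set out in either problem or answer.
Oxide mass targets, per 99.99 kg glass melt:
  Al2O3: 15.62% × 99.99 = 15.62 kg
  K2O: 7.908% × 99.99 = 7.907 kg
  B2O3: 0.6652% × 99.99 = 0.6651 kg
  ZrO2: 3.984% × 99.99 = 3.984 kg
  SiO2: 71.82% × 99.99 = 71.81 kg
A balance pass over the oxides, from the weights as reported, on the stated basis (target by target, the sums agree within answer rounding):
  Al2O3: 23.41·0.6581 + 70.24·0.003000 = 15.62 kg (target 15.62 kg)
  K2O: 11.64·0.6793 = 7.907 kg (target 7.907 kg)
  B2O3: 1.181·0.5632 = 0.6651 kg (target 0.6651 kg)
  ZrO2: 5.917·0.6732 = 3.983 kg (target 3.984 kg)
  SiO2: 5.917·0.3258 + 70.24·0.9950 = 71.82 kg (target 71.81 kg)
Glass-mass bookkeeping: batch total minus LOI = 99.99 kg (the targets, summed, come to 99.99 kg; basis as stated: 99.99 kg — rounding explains the deltas).
Summing the batch: Σ batch = 112.4 kg; LOI loss = Σ batch·LOI = 12.40 kg; yield, glass over the total, = 88.97%.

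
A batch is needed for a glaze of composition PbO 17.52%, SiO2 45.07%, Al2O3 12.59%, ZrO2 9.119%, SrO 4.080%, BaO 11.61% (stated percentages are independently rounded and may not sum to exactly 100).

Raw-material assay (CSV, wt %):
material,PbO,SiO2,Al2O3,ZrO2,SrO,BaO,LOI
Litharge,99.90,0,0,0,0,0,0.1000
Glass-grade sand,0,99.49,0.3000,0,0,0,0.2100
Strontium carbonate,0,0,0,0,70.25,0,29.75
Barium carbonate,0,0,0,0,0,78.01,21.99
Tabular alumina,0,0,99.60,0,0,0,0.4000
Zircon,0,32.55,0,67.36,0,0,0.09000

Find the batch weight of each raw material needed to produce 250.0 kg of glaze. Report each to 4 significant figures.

Mid-chain values are shown rounded to 4 significant digits in the printout; the working math maintains full float precision from start to finish. Each reported figure receives exactly one rounding. All derived quantities, including ignition loss, glass mass, yield, totals, the six compositions, are recomputed from the batch weights for 250.0 kg of glass in exact precision as given in either problem or answer.
Target oxide masses per 250.0 kg glaze:
  PbO: 17.52% × 250.0 = 43.80 kg
  SiO2: 45.07% × 250.0 = 112.7 kg
  Al2O3: 12.59% × 250.0 = 31.48 kg
  ZrO2: 9.119% × 250.0 = 22.80 kg
  SrO: 4.080% × 250.0 = 10.20 kg
  BaO: 11.61% × 250.0 = 29.02 kg
Mass-balance tally per oxide using the reported weights, against the basis in use (every target is met by its sum up to rounding of the answer):
  PbO: 43.84·0.9990 = 43.80 kg (target 43.80 kg)
  SiO2: 102.2·0.9949 + 33.84·0.3255 = 112.7 kg (target 112.7 kg)
  Al2O3: 102.2·0.003000 + 31.29·0.9960 = 31.47 kg (target 31.48 kg)
  ZrO2: 33.84·0.6736 = 22.79 kg (target 22.80 kg)
  SrO: 14.52·0.7025 = 10.20 kg (target 10.20 kg)
  BaO: 37.21·0.7801 = 29.03 kg (target 29.02 kg)
Glass mass check: total batch − LOI = 250.0 kg (the targets, summed, come to 250.0 kg; the stated basis being 250.0 kg — gaps are rounding artifacts).
Summing the batch: Σ batch = 262.9 kg; the LOI term Σ batch·LOI equals 12.92 kg; the yield ratio, glass ÷ batch: 95.09%.

Batch per 250.0 kg glaze:
  Litharge: 43.84 kg
  Glass-grade sand: 102.2 kg
  Strontium carbonate: 14.52 kg
  Barium carbonate: 37.21 kg
  Tabular alumina: 31.29 kg
  Zircon: 33.84 kg
Total batch = 262.9 kg; LOI loss = 12.92 kg; yield = 95.09%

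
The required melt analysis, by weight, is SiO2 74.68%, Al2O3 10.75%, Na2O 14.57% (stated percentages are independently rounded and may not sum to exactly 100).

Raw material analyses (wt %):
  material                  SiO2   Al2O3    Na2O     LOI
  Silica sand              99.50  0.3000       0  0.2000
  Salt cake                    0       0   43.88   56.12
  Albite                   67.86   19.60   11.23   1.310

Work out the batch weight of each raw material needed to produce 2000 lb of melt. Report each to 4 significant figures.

Batch per 2000 lb melt:
  Silica sand: 760.9 lb
  Salt cake: 386.3 lb
  Albite: 1085 lb
Total batch = 2232 lb; LOI loss = 232.5 lb; yield = 89.58%

The intermediate values are printed, rounded to four significant digits, alongside each step. All arithmetic runs at full float precision at every stage; every reported number sees exactly one rounding; the derived quantities (the yield, glass mass, totals, LOI, the three compositions) are rebuilt using the weight values at 2000 lb of glass at full float precision, as set out in the problem or answer text.
The oxide mass targets at 2000 lb melt:
  SiO2: 74.68% × 2000 = 1494 lb
  Al2O3: 10.75% × 2000 = 215.0 lb
  Na2O: 14.57% × 2000 = 291.4 lb
Per-oxide balance check with the batch weights as given, per the basis as stated (target by target, the sums agree up to rounding of the answer):
  SiO2: 760.9·0.9950 + 1085·0.6786 = 1493 lb (target 1494 lb)
  Al2O3: 760.9·0.003000 + 1085·0.1960 = 214.9 lb (target 215.0 lb)
  Na2O: 386.3·0.4388 + 1085·0.1123 = 291.4 lb (target 291.4 lb)
Mass balance on the glass: batch total minus LOI = 2000 lb (summing oxide targets gives 2000 lb; against the stated basis, 2000 lb — deltas are rounding alone).
Batch grand total — Σ batch = 2232 lb; the LOI term Σ batch·LOI equals 232.5 lb; as yield: glass ÷ batch → 89.58%.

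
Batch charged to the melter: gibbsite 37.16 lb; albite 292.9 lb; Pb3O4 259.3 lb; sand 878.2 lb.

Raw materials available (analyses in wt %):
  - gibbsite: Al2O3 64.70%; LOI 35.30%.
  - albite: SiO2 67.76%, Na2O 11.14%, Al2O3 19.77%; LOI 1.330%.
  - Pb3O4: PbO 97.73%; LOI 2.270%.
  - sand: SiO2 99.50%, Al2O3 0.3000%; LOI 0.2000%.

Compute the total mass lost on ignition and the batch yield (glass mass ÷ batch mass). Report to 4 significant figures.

Working values are printed, rounded to 4 significant figures, at each printed step. The whole derivation keeps full float precision in every operation. A single rounding completes each reported value; the derived quantities, which include totals, LOI, four oxide percentages, net glass mass, yield, are carried in full float precision, as they appear in the question or the answer, from the weighed amounts for 1443 lb of glass.
Per-material ignition loss:
  gibbsite: 37.16 × 0.3530 = 13.12 lb
  albite: 292.9 × 0.01330 = 3.896 lb
  Pb3O4: 259.3 × 0.02270 = 5.886 lb
  sand: 878.2 × 0.002000 = 1.756 lb
Total LOI = 24.66 lb
Glass = batch − LOI = 1468 − 24.66 = 1443 lb

LOI loss = 24.66 lb; glass = 1443 lb; yield = 98.32%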